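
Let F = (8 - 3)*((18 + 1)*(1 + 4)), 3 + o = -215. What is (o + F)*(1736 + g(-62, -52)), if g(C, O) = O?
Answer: 432788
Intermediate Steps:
o = -218 (o = -3 - 215 = -218)
F = 475 (F = 5*(19*5) = 5*95 = 475)
(o + F)*(1736 + g(-62, -52)) = (-218 + 475)*(1736 - 52) = 257*1684 = 432788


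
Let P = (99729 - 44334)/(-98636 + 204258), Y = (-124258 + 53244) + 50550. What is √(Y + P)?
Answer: I*√228290673943486/105622 ≈ 143.05*I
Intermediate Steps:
Y = -20464 (Y = -71014 + 50550 = -20464)
P = 55395/105622 ≈ 0.52446
√(Y + P) = √(-20464 + 55395/105622) = √(-2161393213/105622) = I*√228290673943486/105622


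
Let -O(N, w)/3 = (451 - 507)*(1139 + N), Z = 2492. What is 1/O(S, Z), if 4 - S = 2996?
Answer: -1/311304 ≈ -3.2123e-6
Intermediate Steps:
S = -2992 (S = 4 - 1*2996 = 4 - 2996 = -2992)
O(N, w) = 191352 + 168*N (O(N, w) = -3*(451 - 507)*(1139 + N) = -(-168)*(1139 + N) = -3*(-63784 - 56*N) = 191352 + 168*N)
1/O(S, Z) = 1/(191352 + 168*(-2992)) = 1/(191352 - 502656) = 1/(-311304) = -1/311304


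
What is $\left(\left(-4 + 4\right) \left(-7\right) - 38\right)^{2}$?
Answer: $1444$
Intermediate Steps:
$\left(\left(-4 + 4\right) \left(-7\right) - 38\right)^{2} = \left(0 \left(-7\right) - 38\right)^{2} = \left(0 - 38\right)^{2} = \left(-38\right)^{2} = 1444$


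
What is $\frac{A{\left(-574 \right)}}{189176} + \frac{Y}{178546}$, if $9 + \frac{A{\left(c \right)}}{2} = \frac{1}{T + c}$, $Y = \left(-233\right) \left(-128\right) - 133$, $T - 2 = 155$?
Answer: $\frac{146304708844}{880303109127} \approx 0.1662$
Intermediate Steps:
$T = 157$ ($T = 2 + 155 = 157$)
$Y = 29691$ ($Y = 29824 - 133 = 29691$)
$A{\left(c \right)} = -18 + \frac{2}{157 + c}$
$\frac{A{\left(-574 \right)}}{189176} + \frac{Y}{178546} = \frac{2 \frac{1}{157 - 574} \left(-1412 - -5166\right)}{189176} + \frac{29691}{178546} = \frac{2 \left(-1412 + 5166\right)}{-417} \cdot \frac{1}{189176} + 29691 \cdot \frac{1}{178546} = 2 \left(- \frac{1}{417}\right) 3754 \cdot \frac{1}{189176} + \frac{29691}{178546} = \left(- \frac{7508}{417}\right) \frac{1}{189176} + \frac{29691}{178546} = - \frac{1877}{19721598} + \frac{29691}{178546} = \frac{146304708844}{880303109127}$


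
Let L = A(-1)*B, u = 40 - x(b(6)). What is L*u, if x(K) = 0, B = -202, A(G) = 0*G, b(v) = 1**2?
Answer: 0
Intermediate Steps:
b(v) = 1
A(G) = 0
u = 40 (u = 40 - 1*0 = 40 + 0 = 40)
L = 0 (L = 0*(-202) = 0)
L*u = 0*40 = 0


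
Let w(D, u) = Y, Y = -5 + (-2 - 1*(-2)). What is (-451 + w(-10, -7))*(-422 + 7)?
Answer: 189240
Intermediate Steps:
Y = -5 (Y = -5 + (-2 + 2) = -5 + 0 = -5)
w(D, u) = -5
(-451 + w(-10, -7))*(-422 + 7) = (-451 - 5)*(-422 + 7) = -456*(-415) = 189240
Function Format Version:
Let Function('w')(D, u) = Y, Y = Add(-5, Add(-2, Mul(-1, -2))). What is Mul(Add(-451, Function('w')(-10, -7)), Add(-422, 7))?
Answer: 189240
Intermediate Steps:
Y = -5 (Y = Add(-5, Add(-2, 2)) = Add(-5, 0) = -5)
Function('w')(D, u) = -5
Mul(Add(-451, Function('w')(-10, -7)), Add(-422, 7)) = Mul(Add(-451, -5), Add(-422, 7)) = Mul(-456, -415) = 189240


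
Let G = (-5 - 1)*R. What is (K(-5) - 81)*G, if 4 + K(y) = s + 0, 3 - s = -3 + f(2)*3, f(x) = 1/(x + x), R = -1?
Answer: -957/2 ≈ -478.50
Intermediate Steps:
f(x) = 1/(2*x)
s = 21/4 (s = 3 - (-3 + ((½)/2)*3) = 3 - (-3 + ((½)*(½))*3) = 3 - (-3 + (¼)*3) = 3 - (-3 + ¾) = 3 - 1*(-9/4) = 3 + 9/4 = 21/4 ≈ 5.2500)
K(y) = 5/4 (K(y) = -4 + (21/4 + 0) = -4 + 21/4 = 5/4)
G = 6 (G = (-5 - 1)*(-1) = -6*(-1) = 6)
(K(-5) - 81)*G = (5/4 - 81)*6 = -319/4*6 = -957/2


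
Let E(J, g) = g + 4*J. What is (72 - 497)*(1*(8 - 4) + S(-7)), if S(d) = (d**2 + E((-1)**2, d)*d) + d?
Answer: -28475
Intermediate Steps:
S(d) = d + d**2 + d*(4 + d) (S(d) = (d**2 + (d + 4*(-1)**2)*d) + d = (d**2 + (d + 4*1)*d) + d = (d**2 + (d + 4)*d) + d = (d**2 + (4 + d)*d) + d = (d**2 + d*(4 + d)) + d = d + d**2 + d*(4 + d))
(72 - 497)*(1*(8 - 4) + S(-7)) = (72 - 497)*(1*(8 - 4) - 7*(5 + 2*(-7))) = -425*(1*4 - 7*(5 - 14)) = -425*(4 - 7*(-9)) = -425*(4 + 63) = -425*67 = -28475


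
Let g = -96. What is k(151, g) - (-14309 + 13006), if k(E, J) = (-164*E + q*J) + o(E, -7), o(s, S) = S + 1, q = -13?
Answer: -22219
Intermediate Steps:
o(s, S) = 1 + S
k(E, J) = -6 - 164*E - 13*J (k(E, J) = (-164*E - 13*J) + (1 - 7) = (-164*E - 13*J) - 6 = -6 - 164*E - 13*J)
k(151, g) - (-14309 + 13006) = (-6 - 164*151 - 13*(-96)) - (-14309 + 13006) = (-6 - 24764 + 1248) - 1*(-1303) = -23522 + 1303 = -22219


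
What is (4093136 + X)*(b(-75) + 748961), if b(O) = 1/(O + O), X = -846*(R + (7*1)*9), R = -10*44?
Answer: 247835574115811/75 ≈ 3.3045e+12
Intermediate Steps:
R = -440
X = 318942 (X = -846*(-440 + (7*1)*9) = -846*(-440 + 7*9) = -846*(-440 + 63) = -846*(-377) = 318942)
b(O) = 1/(2*O)
(4093136 + X)*(b(-75) + 748961) = (4093136 + 318942)*((½)/(-75) + 748961) = 4412078*((½)*(-1/75) + 748961) = 4412078*(-1/150 + 748961) = 4412078*(112344149/150) = 247835574115811/75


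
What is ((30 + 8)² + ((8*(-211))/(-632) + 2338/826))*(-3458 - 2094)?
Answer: -37510011552/4661 ≈ -8.0476e+6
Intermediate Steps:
((30 + 8)² + ((8*(-211))/(-632) + 2338/826))*(-3458 - 2094) = (38² + (-1688*(-1/632) + 2338*(1/826)))*(-5552) = (1444 + (211/79 + 167/59))*(-5552) = (1444 + 25642/4661)*(-5552) = (6756126/4661)*(-5552) = -37510011552/4661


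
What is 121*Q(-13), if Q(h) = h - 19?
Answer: -3872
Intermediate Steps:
Q(h) = -19 + h
121*Q(-13) = 121*(-19 - 13) = 121*(-32) = -3872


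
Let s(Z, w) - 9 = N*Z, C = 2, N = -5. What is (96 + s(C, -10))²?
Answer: 9025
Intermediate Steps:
s(Z, w) = 9 - 5*Z
(96 + s(C, -10))² = (96 + (9 - 5*2))² = (96 + (9 - 10))² = (96 - 1)² = 95² = 9025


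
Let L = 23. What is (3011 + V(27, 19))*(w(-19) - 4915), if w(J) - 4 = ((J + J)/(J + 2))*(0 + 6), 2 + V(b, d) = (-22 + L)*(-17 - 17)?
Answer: -14570325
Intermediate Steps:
V(b, d) = -36 (V(b, d) = -2 + (-22 + 23)*(-17 - 17) = -2 + 1*(-34) = -2 - 34 = -36)
w(J) = 4 + 12*J/(2 + J) (w(J) = 4 + ((J + J)/(J + 2))*(0 + 6) = 4 + ((2*J)/(2 + J))*6 = 4 + (2*J/(2 + J))*6 = 4 + 12*J/(2 + J))
(3011 + V(27, 19))*(w(-19) - 4915) = (3011 - 36)*(8*(1 + 2*(-19))/(2 - 19) - 4915) = 2975*(8*(1 - 38)/(-17) - 4915) = 2975*(8*(-1/17)*(-37) - 4915) = 2975*(296/17 - 4915) = 2975*(-83259/17) = -14570325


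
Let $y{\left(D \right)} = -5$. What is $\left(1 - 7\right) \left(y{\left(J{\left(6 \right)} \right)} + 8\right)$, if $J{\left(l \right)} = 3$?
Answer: $-18$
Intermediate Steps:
$\left(1 - 7\right) \left(y{\left(J{\left(6 \right)} \right)} + 8\right) = \left(1 - 7\right) \left(-5 + 8\right) = \left(-6\right) 3 = -18$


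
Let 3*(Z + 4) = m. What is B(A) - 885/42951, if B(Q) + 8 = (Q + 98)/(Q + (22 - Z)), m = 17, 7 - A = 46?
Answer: -8964645/801752 ≈ -11.181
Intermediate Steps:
A = -39 (A = 7 - 1*46 = 7 - 46 = -39)
Z = 5/3 (Z = -4 + (⅓)*17 = -4 + 17/3 = 5/3 ≈ 1.6667)
B(Q) = -8 + (98 + Q)/(61/3 + Q) (B(Q) = -8 + (Q + 98)/(Q + (22 - 1*5/3)) = -8 + (98 + Q)/(Q + (22 - 5/3)) = -8 + (98 + Q)/(Q + 61/3) = -8 + (98 + Q)/(61/3 + Q))
B(A) - 885/42951 = (-194 - 21*(-39))/(61 + 3*(-39)) - 885/42951 = (-194 + 819)/(61 - 117) - 885/42951 = 625/(-56) - 1*295/14317 = -1/56*625 - 295/14317 = -625/56 - 295/14317 = -8964645/801752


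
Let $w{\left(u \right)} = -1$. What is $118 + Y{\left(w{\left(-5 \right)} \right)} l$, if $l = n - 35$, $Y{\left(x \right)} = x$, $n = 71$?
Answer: $82$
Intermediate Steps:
$l = 36$ ($l = 71 - 35 = 36$)
$118 + Y{\left(w{\left(-5 \right)} \right)} l = 118 - 36 = 82$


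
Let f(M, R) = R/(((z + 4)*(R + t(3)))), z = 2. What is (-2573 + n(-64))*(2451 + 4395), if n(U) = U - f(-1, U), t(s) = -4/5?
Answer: -1462376342/81 ≈ -1.8054e+7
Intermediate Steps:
t(s) = -⅘ (t(s) = -4*⅕ = -⅘)
f(M, R) = R/(-24/5 + 6*R) (f(M, R) = R/(((2 + 4)*(R - ⅘))) = R/((6*(-⅘ + R))) = R/(-24/5 + 6*R))
n(U) = U - 5*U/(6*(-4 + 5*U))
(-2573 + n(-64))*(2451 + 4395) = (-2573 + (⅙)*(-64)*(-29 + 30*(-64))/(-4 + 5*(-64)))*(2451 + 4395) = (-2573 + (⅙)*(-64)*(-29 - 1920)/(-4 - 320))*6846 = (-2573 + (⅙)*(-64)*(-1949)/(-324))*6846 = (-2573 + (⅙)*(-64)*(-1/324)*(-1949))*6846 = (-2573 - 15592/243)*6846 = -640831/243*6846 = -1462376342/81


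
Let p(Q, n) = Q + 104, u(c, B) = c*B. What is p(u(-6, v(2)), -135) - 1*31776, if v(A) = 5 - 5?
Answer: -31672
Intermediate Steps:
v(A) = 0
u(c, B) = B*c
p(Q, n) = 104 + Q
p(u(-6, v(2)), -135) - 1*31776 = (104 + 0*(-6)) - 1*31776 = (104 + 0) - 31776 = 104 - 31776 = -31672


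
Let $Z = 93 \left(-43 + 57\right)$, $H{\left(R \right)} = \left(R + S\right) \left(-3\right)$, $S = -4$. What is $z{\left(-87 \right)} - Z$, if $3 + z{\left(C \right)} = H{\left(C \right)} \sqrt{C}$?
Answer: $-1305 + 273 i \sqrt{87} \approx -1305.0 + 2546.4 i$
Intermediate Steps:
$H{\left(R \right)} = 12 - 3 R$ ($H{\left(R \right)} = \left(R - 4\right) \left(-3\right) = \left(-4 + R\right) \left(-3\right) = 12 - 3 R$)
$Z = 1302$ ($Z = 93 \cdot 14 = 1302$)
$z{\left(C \right)} = -3 + \sqrt{C} \left(12 - 3 C\right)$ ($z{\left(C \right)} = -3 + \left(12 - 3 C\right) \sqrt{C} = -3 + \sqrt{C} \left(12 - 3 C\right)$)
$z{\left(-87 \right)} - Z = \left(-3 + 3 \sqrt{-87} \left(4 - -87\right)\right) - 1302 = \left(-3 + 3 i \sqrt{87} \left(4 + 87\right)\right) - 1302 = \left(-3 + 3 i \sqrt{87} \cdot 91\right) - 1302 = \left(-3 + 273 i \sqrt{87}\right) - 1302 = -1305 + 273 i \sqrt{87}$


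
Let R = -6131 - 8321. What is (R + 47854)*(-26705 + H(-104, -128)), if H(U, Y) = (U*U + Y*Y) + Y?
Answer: 12258534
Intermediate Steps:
H(U, Y) = Y + U² + Y² (H(U, Y) = (U² + Y²) + Y = Y + U² + Y²)
R = -14452
(R + 47854)*(-26705 + H(-104, -128)) = (-14452 + 47854)*(-26705 + (-128 + (-104)² + (-128)²)) = 33402*(-26705 + (-128 + 10816 + 16384)) = 33402*(-26705 + 27072) = 33402*367 = 12258534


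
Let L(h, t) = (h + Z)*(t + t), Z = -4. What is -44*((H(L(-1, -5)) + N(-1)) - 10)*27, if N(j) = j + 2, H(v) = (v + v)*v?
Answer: -5929308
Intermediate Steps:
L(h, t) = 2*t*(-4 + h) (L(h, t) = (h - 4)*(t + t) = (-4 + h)*(2*t) = 2*t*(-4 + h))
H(v) = 2*v**2 (H(v) = (2*v)*v = 2*v**2)
N(j) = 2 + j
-44*((H(L(-1, -5)) + N(-1)) - 10)*27 = -44*((2*(2*(-5)*(-4 - 1))**2 + (2 - 1)) - 10)*27 = -44*((2*(2*(-5)*(-5))**2 + 1) - 10)*27 = -44*((2*50**2 + 1) - 10)*27 = -44*((2*2500 + 1) - 10)*27 = -44*((5000 + 1) - 10)*27 = -44*(5001 - 10)*27 = -44*4991*27 = -219604*27 = -5929308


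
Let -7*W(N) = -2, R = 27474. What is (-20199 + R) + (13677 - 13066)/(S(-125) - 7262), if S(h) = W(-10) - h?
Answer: 363432898/49957 ≈ 7274.9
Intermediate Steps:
W(N) = 2/7 (W(N) = -⅐*(-2) = 2/7)
S(h) = 2/7 - h
(-20199 + R) + (13677 - 13066)/(S(-125) - 7262) = (-20199 + 27474) + (13677 - 13066)/((2/7 - 1*(-125)) - 7262) = 7275 + 611/((2/7 + 125) - 7262) = 7275 + 611/(877/7 - 7262) = 7275 + 611/(-49957/7) = 7275 + 611*(-7/49957) = 7275 - 4277/49957 = 363432898/49957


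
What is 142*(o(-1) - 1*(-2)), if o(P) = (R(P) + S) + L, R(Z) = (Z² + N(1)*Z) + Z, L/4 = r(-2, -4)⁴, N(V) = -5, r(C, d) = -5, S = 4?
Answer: 356562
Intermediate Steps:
L = 2500 (L = 4*(-5)⁴ = 4*625 = 2500)
R(Z) = Z² - 4*Z (R(Z) = (Z² - 5*Z) + Z = Z² - 4*Z)
o(P) = 2504 + P*(-4 + P) (o(P) = (P*(-4 + P) + 4) + 2500 = (4 + P*(-4 + P)) + 2500 = 2504 + P*(-4 + P))
142*(o(-1) - 1*(-2)) = 142*((2504 - (-4 - 1)) - 1*(-2)) = 142*((2504 - 1*(-5)) + 2) = 142*((2504 + 5) + 2) = 142*(2509 + 2) = 142*2511 = 356562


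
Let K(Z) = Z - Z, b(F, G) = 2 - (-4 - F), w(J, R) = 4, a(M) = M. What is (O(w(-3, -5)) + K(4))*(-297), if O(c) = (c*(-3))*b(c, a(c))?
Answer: 35640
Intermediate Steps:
b(F, G) = 6 + F (b(F, G) = 2 + (4 + F) = 6 + F)
O(c) = -3*c*(6 + c) (O(c) = (c*(-3))*(6 + c) = (-3*c)*(6 + c) = -3*c*(6 + c))
K(Z) = 0
(O(w(-3, -5)) + K(4))*(-297) = (-3*4*(6 + 4) + 0)*(-297) = (-3*4*10 + 0)*(-297) = (-120 + 0)*(-297) = -120*(-297) = 35640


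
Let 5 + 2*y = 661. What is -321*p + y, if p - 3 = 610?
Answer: -196445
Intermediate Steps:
y = 328 (y = -5/2 + (½)*661 = -5/2 + 661/2 = 328)
p = 613 (p = 3 + 610 = 613)
-321*p + y = -321*613 + 328 = -196773 + 328 = -196445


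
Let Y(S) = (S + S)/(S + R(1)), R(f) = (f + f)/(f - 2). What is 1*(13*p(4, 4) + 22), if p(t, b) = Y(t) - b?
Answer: 22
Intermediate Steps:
R(f) = 2*f/(-2 + f) (R(f) = (2*f)/(-2 + f) = 2*f/(-2 + f))
Y(S) = 2*S/(-2 + S) (Y(S) = (S + S)/(S + 2*1/(-2 + 1)) = (2*S)/(S + 2*1/(-1)) = (2*S)/(S + 2*1*(-1)) = (2*S)/(S - 2) = (2*S)/(-2 + S) = 2*S/(-2 + S))
p(t, b) = -b + 2*t/(-2 + t) (p(t, b) = 2*t/(-2 + t) - b = -b + 2*t/(-2 + t))
1*(13*p(4, 4) + 22) = 1*(13*((2*4 - 1*4*(-2 + 4))/(-2 + 4)) + 22) = 1*(13*((8 - 1*4*2)/2) + 22) = 1*(13*((8 - 8)/2) + 22) = 1*(13*((1/2)*0) + 22) = 1*(13*0 + 22) = 1*(0 + 22) = 1*22 = 22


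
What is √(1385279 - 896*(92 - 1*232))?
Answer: 7*√30831 ≈ 1229.1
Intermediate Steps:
√(1385279 - 896*(92 - 1*232)) = √(1385279 - 896*(92 - 232)) = √(1385279 - 896*(-140)) = √(1385279 + 125440) = √1510719 = 7*√30831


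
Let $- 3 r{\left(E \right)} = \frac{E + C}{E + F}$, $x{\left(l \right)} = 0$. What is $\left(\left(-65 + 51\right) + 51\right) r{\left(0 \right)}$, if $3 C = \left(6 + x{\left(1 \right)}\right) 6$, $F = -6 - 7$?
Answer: $\frac{148}{13} \approx 11.385$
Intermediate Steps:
$F = -13$ ($F = -6 - 7 = -13$)
$C = 12$ ($C = \frac{\left(6 + 0\right) 6}{3} = \frac{6 \cdot 6}{3} = \frac{1}{3} \cdot 36 = 12$)
$r{\left(E \right)} = - \frac{12 + E}{3 \left(-13 + E\right)}$ ($r{\left(E \right)} = - \frac{\left(E + 12\right) \frac{1}{E - 13}}{3} = - \frac{\left(12 + E\right) \frac{1}{-13 + E}}{3} = - \frac{\frac{1}{-13 + E} \left(12 + E\right)}{3} = - \frac{12 + E}{3 \left(-13 + E\right)}$)
$\left(\left(-65 + 51\right) + 51\right) r{\left(0 \right)} = \left(\left(-65 + 51\right) + 51\right) \frac{-12 - 0}{3 \left(-13 + 0\right)} = \left(-14 + 51\right) \frac{-12 + 0}{3 \left(-13\right)} = 37 \cdot \frac{1}{3} \left(- \frac{1}{13}\right) \left(-12\right) = 37 \cdot \frac{4}{13} = \frac{148}{13}$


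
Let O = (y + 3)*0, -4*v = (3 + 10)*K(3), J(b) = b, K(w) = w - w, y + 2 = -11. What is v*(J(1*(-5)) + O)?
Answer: 0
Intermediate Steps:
y = -13 (y = -2 - 11 = -13)
K(w) = 0
v = 0 (v = -(3 + 10)*0/4 = -13*0/4 = -¼*0 = 0)
O = 0 (O = (-13 + 3)*0 = -10*0 = 0)
v*(J(1*(-5)) + O) = 0*(1*(-5) + 0) = 0*(-5 + 0) = 0*(-5) = 0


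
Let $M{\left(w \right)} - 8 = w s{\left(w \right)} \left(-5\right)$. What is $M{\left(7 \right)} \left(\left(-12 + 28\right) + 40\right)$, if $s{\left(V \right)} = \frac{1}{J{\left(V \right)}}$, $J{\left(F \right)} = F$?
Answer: $168$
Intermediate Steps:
$s{\left(V \right)} = \frac{1}{V}$
$M{\left(w \right)} = 3$ ($M{\left(w \right)} = 8 + \frac{w}{w} \left(-5\right) = 8 + 1 \left(-5\right) = 8 - 5 = 3$)
$M{\left(7 \right)} \left(\left(-12 + 28\right) + 40\right) = 3 \left(\left(-12 + 28\right) + 40\right) = 3 \left(16 + 40\right) = 3 \cdot 56 = 168$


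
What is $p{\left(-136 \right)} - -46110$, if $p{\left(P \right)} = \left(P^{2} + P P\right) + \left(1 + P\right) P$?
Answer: $101462$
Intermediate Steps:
$p{\left(P \right)} = 2 P^{2} + P \left(1 + P\right)$ ($p{\left(P \right)} = \left(P^{2} + P^{2}\right) + P \left(1 + P\right) = 2 P^{2} + P \left(1 + P\right)$)
$p{\left(-136 \right)} - -46110 = - 136 \left(1 + 3 \left(-136\right)\right) - -46110 = - 136 \left(1 - 408\right) + 46110 = \left(-136\right) \left(-407\right) + 46110 = 55352 + 46110 = 101462$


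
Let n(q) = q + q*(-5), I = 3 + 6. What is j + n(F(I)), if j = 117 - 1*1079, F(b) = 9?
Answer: -998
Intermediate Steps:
I = 9
j = -962 (j = 117 - 1079 = -962)
n(q) = -4*q (n(q) = q - 5*q = -4*q)
j + n(F(I)) = -962 - 4*9 = -962 - 36 = -998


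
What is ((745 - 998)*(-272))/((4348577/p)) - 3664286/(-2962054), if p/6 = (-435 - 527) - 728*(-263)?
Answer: 116501868893734895/6440359948579 ≈ 18089.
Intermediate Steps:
p = 1143012 (p = 6*((-435 - 527) - 728*(-263)) = 6*(-962 + 191464) = 6*190502 = 1143012)
((745 - 998)*(-272))/((4348577/p)) - 3664286/(-2962054) = ((745 - 998)*(-272))/((4348577/1143012)) - 3664286/(-2962054) = (-253*(-272))/((4348577*(1/1143012))) - 3664286*(-1/2962054) = 68816/(4348577/1143012) + 1832143/1481027 = 68816*(1143012/4348577) + 1832143/1481027 = 78657513792/4348577 + 1832143/1481027 = 116501868893734895/6440359948579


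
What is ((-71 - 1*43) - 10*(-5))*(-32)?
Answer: 2048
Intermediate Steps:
((-71 - 1*43) - 10*(-5))*(-32) = ((-71 - 43) + 50)*(-32) = (-114 + 50)*(-32) = -64*(-32) = 2048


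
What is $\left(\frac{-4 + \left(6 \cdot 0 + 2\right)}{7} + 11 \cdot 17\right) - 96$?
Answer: $\frac{635}{7} \approx 90.714$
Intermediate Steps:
$\left(\frac{-4 + \left(6 \cdot 0 + 2\right)}{7} + 11 \cdot 17\right) - 96 = \left(\frac{-4 + \left(0 + 2\right)}{7} + 187\right) - 96 = \left(\frac{-4 + 2}{7} + 187\right) - 96 = \left(\frac{1}{7} \left(-2\right) + 187\right) - 96 = \left(- \frac{2}{7} + 187\right) - 96 = \frac{1307}{7} - 96 = \frac{635}{7}$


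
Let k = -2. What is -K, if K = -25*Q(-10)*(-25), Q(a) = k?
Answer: 1250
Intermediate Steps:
Q(a) = -2
K = -1250 (K = -25*(-2)*(-25) = 50*(-25) = -1250)
-K = -1*(-1250) = 1250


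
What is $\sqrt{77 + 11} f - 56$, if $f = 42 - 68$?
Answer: $-56 - 52 \sqrt{22} \approx -299.9$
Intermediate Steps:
$f = -26$ ($f = 42 - 68 = -26$)
$\sqrt{77 + 11} f - 56 = \sqrt{77 + 11} \left(-26\right) - 56 = \sqrt{88} \left(-26\right) - 56 = 2 \sqrt{22} \left(-26\right) - 56 = - 52 \sqrt{22} - 56 = -56 - 52 \sqrt{22}$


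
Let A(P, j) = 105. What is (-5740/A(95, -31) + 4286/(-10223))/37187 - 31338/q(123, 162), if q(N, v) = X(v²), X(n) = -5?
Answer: 35740607724664/5702440515 ≈ 6267.6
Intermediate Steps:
q(N, v) = -5
(-5740/A(95, -31) + 4286/(-10223))/37187 - 31338/q(123, 162) = (-5740/105 + 4286/(-10223))/37187 - 31338/(-5) = (-5740*1/105 + 4286*(-1/10223))*(1/37187) - 31338*(-⅕) = (-164/3 - 4286/10223)*(1/37187) + 31338/5 = -1689430/30669*1/37187 + 31338/5 = -1689430/1140488103 + 31338/5 = 35740607724664/5702440515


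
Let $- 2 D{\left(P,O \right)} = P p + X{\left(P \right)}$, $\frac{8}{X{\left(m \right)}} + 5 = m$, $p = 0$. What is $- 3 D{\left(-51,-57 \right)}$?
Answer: $- \frac{3}{14} \approx -0.21429$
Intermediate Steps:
$X{\left(m \right)} = \frac{8}{-5 + m}$
$D{\left(P,O \right)} = - \frac{4}{-5 + P}$ ($D{\left(P,O \right)} = - \frac{P 0 + \frac{8}{-5 + P}}{2} = - \frac{0 + \frac{8}{-5 + P}}{2} = - \frac{8 \frac{1}{-5 + P}}{2} = - \frac{4}{-5 + P}$)
$- 3 D{\left(-51,-57 \right)} = - 3 \left(- \frac{4}{-5 - 51}\right) = - 3 \left(- \frac{4}{-56}\right) = - 3 \left(\left(-4\right) \left(- \frac{1}{56}\right)\right) = \left(-3\right) \frac{1}{14} = - \frac{3}{14}$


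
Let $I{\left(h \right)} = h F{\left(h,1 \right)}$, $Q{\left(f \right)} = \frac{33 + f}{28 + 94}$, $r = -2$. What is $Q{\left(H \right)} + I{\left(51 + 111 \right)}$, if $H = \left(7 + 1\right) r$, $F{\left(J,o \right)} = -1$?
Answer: $- \frac{19747}{122} \approx -161.86$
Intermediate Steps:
$H = -16$ ($H = \left(7 + 1\right) \left(-2\right) = 8 \left(-2\right) = -16$)
$Q{\left(f \right)} = \frac{33}{122} + \frac{f}{122}$ ($Q{\left(f \right)} = \frac{33 + f}{122} = \left(33 + f\right) \frac{1}{122} = \frac{33}{122} + \frac{f}{122}$)
$I{\left(h \right)} = - h$ ($I{\left(h \right)} = h \left(-1\right) = - h$)
$Q{\left(H \right)} + I{\left(51 + 111 \right)} = \left(\frac{33}{122} + \frac{1}{122} \left(-16\right)\right) - \left(51 + 111\right) = \left(\frac{33}{122} - \frac{8}{61}\right) - 162 = \frac{17}{122} - 162 = - \frac{19747}{122}$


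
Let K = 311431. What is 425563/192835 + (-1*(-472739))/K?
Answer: 223694135718/60054796885 ≈ 3.7248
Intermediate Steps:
425563/192835 + (-1*(-472739))/K = 425563/192835 - 1*(-472739)/311431 = 425563*(1/192835) + 472739*(1/311431) = 425563/192835 + 472739/311431 = 223694135718/60054796885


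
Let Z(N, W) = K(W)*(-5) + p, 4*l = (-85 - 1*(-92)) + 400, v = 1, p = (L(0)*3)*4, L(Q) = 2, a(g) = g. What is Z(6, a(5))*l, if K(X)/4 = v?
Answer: 407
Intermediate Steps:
p = 24 (p = (2*3)*4 = 6*4 = 24)
K(X) = 4 (K(X) = 4*1 = 4)
l = 407/4 (l = ((-85 - 1*(-92)) + 400)/4 = ((-85 + 92) + 400)/4 = (7 + 400)/4 = (1/4)*407 = 407/4 ≈ 101.75)
Z(N, W) = 4 (Z(N, W) = 4*(-5) + 24 = -20 + 24 = 4)
Z(6, a(5))*l = 4*(407/4) = 407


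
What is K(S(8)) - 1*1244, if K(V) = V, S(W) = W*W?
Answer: -1180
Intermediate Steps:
S(W) = W²
K(S(8)) - 1*1244 = 8² - 1*1244 = 64 - 1244 = -1180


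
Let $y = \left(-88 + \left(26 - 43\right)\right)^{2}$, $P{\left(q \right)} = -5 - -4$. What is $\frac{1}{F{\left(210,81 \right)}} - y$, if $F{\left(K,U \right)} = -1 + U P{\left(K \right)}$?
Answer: $- \frac{904051}{82} \approx -11025.0$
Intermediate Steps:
$P{\left(q \right)} = -1$ ($P{\left(q \right)} = -5 + 4 = -1$)
$y = 11025$ ($y = \left(-88 - 17\right)^{2} = \left(-105\right)^{2} = 11025$)
$F{\left(K,U \right)} = -1 - U$ ($F{\left(K,U \right)} = -1 + U \left(-1\right) = -1 - U$)
$\frac{1}{F{\left(210,81 \right)}} - y = \frac{1}{-1 - 81} - 11025 = \frac{1}{-82} - 11025 = - \frac{1}{82} - 11025 = - \frac{904051}{82}$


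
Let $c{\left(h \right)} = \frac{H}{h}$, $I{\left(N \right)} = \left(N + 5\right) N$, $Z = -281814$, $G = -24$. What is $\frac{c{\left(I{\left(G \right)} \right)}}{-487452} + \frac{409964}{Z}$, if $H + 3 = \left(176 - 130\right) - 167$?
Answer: $- \frac{3796916206793}{2610045160632} \approx -1.4547$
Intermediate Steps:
$I{\left(N \right)} = N \left(5 + N\right)$ ($I{\left(N \right)} = \left(5 + N\right) N = N \left(5 + N\right)$)
$H = -124$ ($H = -3 + \left(\left(176 - 130\right) - 167\right) = -3 + \left(46 - 167\right) = -3 - 121 = -124$)
$c{\left(h \right)} = - \frac{124}{h}$
$\frac{c{\left(I{\left(G \right)} \right)}}{-487452} + \frac{409964}{Z} = \frac{\left(-124\right) \frac{1}{\left(-24\right) \left(5 - 24\right)}}{-487452} + \frac{409964}{-281814} = - \frac{124}{\left(-24\right) \left(-19\right)} \left(- \frac{1}{487452}\right) + 409964 \left(- \frac{1}{281814}\right) = - \frac{124}{456} \left(- \frac{1}{487452}\right) - \frac{204982}{140907} = \left(-124\right) \frac{1}{456} \left(- \frac{1}{487452}\right) - \frac{204982}{140907} = \left(- \frac{31}{114}\right) \left(- \frac{1}{487452}\right) - \frac{204982}{140907} = \frac{31}{55569528} - \frac{204982}{140907} = - \frac{3796916206793}{2610045160632}$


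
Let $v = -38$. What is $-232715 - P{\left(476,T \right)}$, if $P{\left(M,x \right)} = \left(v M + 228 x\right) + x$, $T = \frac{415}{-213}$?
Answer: $- \frac{45620516}{213} \approx -2.1418 \cdot 10^{5}$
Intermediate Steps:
$T = - \frac{415}{213}$ ($T = 415 \left(- \frac{1}{213}\right) = - \frac{415}{213} \approx -1.9484$)
$P{\left(M,x \right)} = - 38 M + 229 x$ ($P{\left(M,x \right)} = \left(- 38 M + 228 x\right) + x = - 38 M + 229 x$)
$-232715 - P{\left(476,T \right)} = -232715 - \left(\left(-38\right) 476 + 229 \left(- \frac{415}{213}\right)\right) = -232715 - \left(-18088 - \frac{95035}{213}\right) = -232715 - - \frac{3947779}{213} = -232715 + \frac{3947779}{213} = - \frac{45620516}{213}$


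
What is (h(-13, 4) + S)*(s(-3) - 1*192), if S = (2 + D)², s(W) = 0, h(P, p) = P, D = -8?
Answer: -4416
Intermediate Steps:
S = 36 (S = (2 - 8)² = (-6)² = 36)
(h(-13, 4) + S)*(s(-3) - 1*192) = (-13 + 36)*(0 - 1*192) = 23*(0 - 192) = 23*(-192) = -4416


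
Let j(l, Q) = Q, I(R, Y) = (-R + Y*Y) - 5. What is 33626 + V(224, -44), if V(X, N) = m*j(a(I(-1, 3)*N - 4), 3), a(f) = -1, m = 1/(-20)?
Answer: 672517/20 ≈ 33626.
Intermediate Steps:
m = -1/20 ≈ -0.050000
I(R, Y) = -5 + Y**2 - R (I(R, Y) = (-R + Y**2) - 5 = (Y**2 - R) - 5 = -5 + Y**2 - R)
V(X, N) = -3/20 (V(X, N) = -1/20*3 = -3/20)
33626 + V(224, -44) = 33626 - 3/20 = 672517/20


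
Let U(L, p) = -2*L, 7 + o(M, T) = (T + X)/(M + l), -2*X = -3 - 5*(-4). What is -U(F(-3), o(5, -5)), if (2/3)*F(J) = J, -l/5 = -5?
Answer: -9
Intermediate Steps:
l = 25 (l = -5*(-5) = 25)
F(J) = 3*J/2
X = -17/2 (X = -(-3 - 5*(-4))/2 = -(-3 + 20)/2 = -½*17 = -17/2 ≈ -8.5000)
o(M, T) = -7 + (-17/2 + T)/(25 + M) (o(M, T) = -7 + (T - 17/2)/(M + 25) = -7 + (-17/2 + T)/(25 + M))
-U(F(-3), o(5, -5)) = -(-2)*(3/2)*(-3) = -(-2)*(-9)/2 = -1*9 = -9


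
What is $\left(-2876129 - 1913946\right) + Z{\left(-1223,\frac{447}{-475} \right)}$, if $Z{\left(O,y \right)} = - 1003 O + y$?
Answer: $- \frac{1692618297}{475} \approx -3.5634 \cdot 10^{6}$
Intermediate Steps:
$Z{\left(O,y \right)} = y - 1003 O$
$\left(-2876129 - 1913946\right) + Z{\left(-1223,\frac{447}{-475} \right)} = \left(-2876129 - 1913946\right) + \left(\frac{447}{-475} - -1226669\right) = -4790075 + \left(447 \left(- \frac{1}{475}\right) + 1226669\right) = -4790075 + \left(- \frac{447}{475} + 1226669\right) = -4790075 + \frac{582667328}{475} = - \frac{1692618297}{475}$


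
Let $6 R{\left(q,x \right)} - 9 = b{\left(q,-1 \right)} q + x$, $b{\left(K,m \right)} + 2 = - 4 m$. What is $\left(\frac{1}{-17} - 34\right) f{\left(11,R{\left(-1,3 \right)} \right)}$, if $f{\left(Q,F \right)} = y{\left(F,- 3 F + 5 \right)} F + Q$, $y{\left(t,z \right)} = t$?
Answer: $- \frac{23932}{51} \approx -469.25$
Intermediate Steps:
$b{\left(K,m \right)} = -2 - 4 m$
$R{\left(q,x \right)} = \frac{3}{2} + \frac{q}{3} + \frac{x}{6}$ ($R{\left(q,x \right)} = \frac{3}{2} + \frac{\left(-2 - -4\right) q + x}{6} = \frac{3}{2} + \frac{\left(-2 + 4\right) q + x}{6} = \frac{3}{2} + \frac{2 q + x}{6} = \frac{3}{2} + \frac{x + 2 q}{6} = \frac{3}{2} + \left(\frac{q}{3} + \frac{x}{6}\right) = \frac{3}{2} + \frac{q}{3} + \frac{x}{6}$)
$f{\left(Q,F \right)} = Q + F^{2}$ ($f{\left(Q,F \right)} = F F + Q = F^{2} + Q = Q + F^{2}$)
$\left(\frac{1}{-17} - 34\right) f{\left(11,R{\left(-1,3 \right)} \right)} = \left(\frac{1}{-17} - 34\right) \left(11 + \left(\frac{3}{2} + \frac{1}{3} \left(-1\right) + \frac{1}{6} \cdot 3\right)^{2}\right) = \left(- \frac{1}{17} - 34\right) \left(11 + \left(\frac{3}{2} - \frac{1}{3} + \frac{1}{2}\right)^{2}\right) = - \frac{579 \left(11 + \left(\frac{5}{3}\right)^{2}\right)}{17} = - \frac{579 \left(11 + \frac{25}{9}\right)}{17} = \left(- \frac{579}{17}\right) \frac{124}{9} = - \frac{23932}{51}$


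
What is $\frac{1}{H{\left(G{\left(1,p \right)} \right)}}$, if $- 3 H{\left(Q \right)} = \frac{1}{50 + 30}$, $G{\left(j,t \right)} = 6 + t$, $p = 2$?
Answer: $-240$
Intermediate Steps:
$H{\left(Q \right)} = - \frac{1}{240}$ ($H{\left(Q \right)} = - \frac{1}{3 \left(50 + 30\right)} = - \frac{1}{3 \cdot 80} = \left(- \frac{1}{3}\right) \frac{1}{80} = - \frac{1}{240}$)
$\frac{1}{H{\left(G{\left(1,p \right)} \right)}} = \frac{1}{- \frac{1}{240}} = -240$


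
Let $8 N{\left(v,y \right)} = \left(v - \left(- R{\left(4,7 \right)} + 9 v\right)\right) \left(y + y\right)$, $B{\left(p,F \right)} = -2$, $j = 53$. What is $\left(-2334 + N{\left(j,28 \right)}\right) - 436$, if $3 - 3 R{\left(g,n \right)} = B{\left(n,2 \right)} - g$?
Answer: $-5717$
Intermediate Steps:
$R{\left(g,n \right)} = \frac{5}{3} + \frac{g}{3}$ ($R{\left(g,n \right)} = 1 - \frac{-2 - g}{3} = 1 + \left(\frac{2}{3} + \frac{g}{3}\right) = \frac{5}{3} + \frac{g}{3}$)
$N{\left(v,y \right)} = \frac{y \left(3 - 8 v\right)}{4}$ ($N{\left(v,y \right)} = \frac{\left(v - \left(-3 + 9 v\right)\right) \left(y + y\right)}{8} = \frac{\left(v - \left(-3 + 9 v\right)\right) 2 y}{8} = \frac{\left(3 - 8 v\right) 2 y}{8} = \frac{2 y \left(3 - 8 v\right)}{8} = \frac{y \left(3 - 8 v\right)}{4}$)
$\left(-2334 + N{\left(j,28 \right)}\right) - 436 = \left(-2334 + \frac{1}{4} \cdot 28 \left(3 - 424\right)\right) - 436 = \left(-2334 + \frac{1}{4} \cdot 28 \left(-421\right)\right) - 436 = \left(-2334 - 2947\right) - 436 = -5281 - 436 = -5717$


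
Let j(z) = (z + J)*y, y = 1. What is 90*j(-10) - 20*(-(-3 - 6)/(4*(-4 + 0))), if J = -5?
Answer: -5355/4 ≈ -1338.8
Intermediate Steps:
j(z) = -5 + z (j(z) = (z - 5)*1 = (-5 + z)*1 = -5 + z)
90*j(-10) - 20*(-(-3 - 6)/(4*(-4 + 0))) = 90*(-5 - 10) - 20*(-(-3 - 6)/(4*(-4 + 0))) = 90*(-15) - 20/(-4/(-9)*(-4)) = -1350 - 20/(-4*(-1/9)*(-4)) = -1350 - 20/((4/9)*(-4)) = -1350 - 20/(-16/9) = -1350 - 20*(-9/16) = -1350 + 45/4 = -5355/4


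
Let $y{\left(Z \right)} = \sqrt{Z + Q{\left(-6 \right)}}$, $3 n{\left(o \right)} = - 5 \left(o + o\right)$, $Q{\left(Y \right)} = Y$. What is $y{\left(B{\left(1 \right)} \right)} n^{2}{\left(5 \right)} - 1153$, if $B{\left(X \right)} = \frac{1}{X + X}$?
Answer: $-1153 + \frac{1250 i \sqrt{22}}{9} \approx -1153.0 + 651.45 i$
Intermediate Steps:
$n{\left(o \right)} = - \frac{10 o}{3}$ ($n{\left(o \right)} = \frac{\left(-5\right) \left(o + o\right)}{3} = \frac{\left(-5\right) 2 o}{3} = \frac{\left(-10\right) o}{3} = - \frac{10 o}{3}$)
$B{\left(X \right)} = \frac{1}{2 X}$
$y{\left(Z \right)} = \sqrt{-6 + Z}$ ($y{\left(Z \right)} = \sqrt{Z - 6} = \sqrt{-6 + Z}$)
$y{\left(B{\left(1 \right)} \right)} n^{2}{\left(5 \right)} - 1153 = \sqrt{-6 + \frac{1}{2 \cdot 1}} \left(\left(- \frac{10}{3}\right) 5\right)^{2} - 1153 = \sqrt{-6 + \frac{1}{2} \cdot 1} \left(- \frac{50}{3}\right)^{2} - 1153 = \sqrt{-6 + \frac{1}{2}} \cdot \frac{2500}{9} - 1153 = \sqrt{- \frac{11}{2}} \cdot \frac{2500}{9} - 1153 = \frac{i \sqrt{22}}{2} \cdot \frac{2500}{9} - 1153 = \frac{1250 i \sqrt{22}}{9} - 1153 = -1153 + \frac{1250 i \sqrt{22}}{9}$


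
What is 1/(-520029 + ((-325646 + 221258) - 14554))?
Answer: -1/638971 ≈ -1.5650e-6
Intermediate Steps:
1/(-520029 + ((-325646 + 221258) - 14554)) = 1/(-520029 + (-104388 - 14554)) = 1/(-520029 - 118942) = 1/(-638971) = -1/638971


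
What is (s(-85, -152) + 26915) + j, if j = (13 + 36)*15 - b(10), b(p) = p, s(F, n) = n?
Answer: 27488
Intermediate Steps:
j = 725 (j = (13 + 36)*15 - 1*10 = 49*15 - 10 = 735 - 10 = 725)
(s(-85, -152) + 26915) + j = (-152 + 26915) + 725 = 26763 + 725 = 27488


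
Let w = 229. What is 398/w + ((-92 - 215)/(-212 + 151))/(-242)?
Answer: 5804973/3380498 ≈ 1.7172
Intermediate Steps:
398/w + ((-92 - 215)/(-212 + 151))/(-242) = 398/229 + ((-92 - 215)/(-212 + 151))/(-242) = 398*(1/229) - 307/(-61)*(-1/242) = 398/229 - 307*(-1/61)*(-1/242) = 398/229 + (307/61)*(-1/242) = 398/229 - 307/14762 = 5804973/3380498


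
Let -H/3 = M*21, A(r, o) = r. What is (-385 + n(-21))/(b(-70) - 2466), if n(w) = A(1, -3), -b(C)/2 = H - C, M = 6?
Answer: 192/925 ≈ 0.20757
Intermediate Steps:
H = -378 (H = -18*21 = -3*126 = -378)
b(C) = 756 + 2*C (b(C) = -2*(-378 - C) = 756 + 2*C)
n(w) = 1
(-385 + n(-21))/(b(-70) - 2466) = (-385 + 1)/((756 + 2*(-70)) - 2466) = -384/((756 - 140) - 2466) = -384/(616 - 2466) = -384/(-1850) = -384*(-1/1850) = 192/925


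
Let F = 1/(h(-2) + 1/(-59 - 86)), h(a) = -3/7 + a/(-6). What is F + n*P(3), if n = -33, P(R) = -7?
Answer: 68796/311 ≈ 221.21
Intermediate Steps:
h(a) = -3/7 - a/6 (h(a) = -3*⅐ + a*(-⅙) = -3/7 - a/6)
F = -3045/311 (F = 1/((-3/7 - ⅙*(-2)) + 1/(-59 - 86)) = 1/((-3/7 + ⅓) + 1/(-145)) = 1/(-2/21 - 1/145) = 1/(-311/3045) = -3045/311 ≈ -9.7910)
F + n*P(3) = -3045/311 - 33*(-7) = -3045/311 + 231 = 68796/311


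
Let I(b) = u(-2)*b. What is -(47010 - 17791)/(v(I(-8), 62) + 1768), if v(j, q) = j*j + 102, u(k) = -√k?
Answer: -29219/1742 ≈ -16.773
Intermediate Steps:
I(b) = -I*b*√2 (I(b) = (-√(-2))*b = (-I*√2)*b = -I*b*√2)
v(j, q) = 102 + j² (v(j, q) = j² + 102 = 102 + j²)
-(47010 - 17791)/(v(I(-8), 62) + 1768) = -(47010 - 17791)/((102 + (-1*I*(-8)*√2)²) + 1768) = -29219/((102 + (8*I*√2)²) + 1768) = -29219/((102 - 128) + 1768) = -29219/(-26 + 1768) = -29219/1742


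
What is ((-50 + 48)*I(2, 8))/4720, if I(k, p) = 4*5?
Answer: -1/118 ≈ -0.0084746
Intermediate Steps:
I(k, p) = 20
((-50 + 48)*I(2, 8))/4720 = ((-50 + 48)*20)/4720 = -2*20*(1/4720) = -40*1/4720 = -1/118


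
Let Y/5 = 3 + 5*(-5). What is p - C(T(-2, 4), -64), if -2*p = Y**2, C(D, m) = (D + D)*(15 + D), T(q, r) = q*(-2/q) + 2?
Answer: -6050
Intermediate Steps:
Y = -110 (Y = 5*(3 + 5*(-5)) = 5*(3 - 25) = 5*(-22) = -110)
T(q, r) = 0 (T(q, r) = -2 + 2 = 0)
C(D, m) = 2*D*(15 + D) (C(D, m) = (2*D)*(15 + D) = 2*D*(15 + D))
p = -6050 (p = -1/2*(-110)**2 = -1/2*12100 = -6050)
p - C(T(-2, 4), -64) = -6050 - 2*0*(15 + 0) = -6050 - 2*0*15 = -6050 - 1*0 = -6050 + 0 = -6050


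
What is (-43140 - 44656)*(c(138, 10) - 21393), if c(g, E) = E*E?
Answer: 1869440228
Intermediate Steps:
c(g, E) = E²
(-43140 - 44656)*(c(138, 10) - 21393) = (-43140 - 44656)*(10² - 21393) = -87796*(100 - 21393) = -87796*(-21293) = 1869440228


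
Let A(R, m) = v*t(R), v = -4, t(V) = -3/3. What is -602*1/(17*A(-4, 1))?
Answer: -301/34 ≈ -8.8529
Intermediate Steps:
t(V) = -1 (t(V) = -3*⅓ = -1)
A(R, m) = 4 (A(R, m) = -4*(-1) = 4)
-602*1/(17*A(-4, 1)) = -602/(17*4) = -602/68 = -602*1/68 = -301/34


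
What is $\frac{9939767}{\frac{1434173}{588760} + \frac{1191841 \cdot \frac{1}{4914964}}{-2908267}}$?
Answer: $\frac{20912652742366327991345240}{5125026938515540741} \approx 4.0805 \cdot 10^{6}$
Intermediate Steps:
$\frac{9939767}{\frac{1434173}{588760} + \frac{1191841 \cdot \frac{1}{4914964}}{-2908267}} = \frac{9939767}{1434173 \cdot \frac{1}{588760} + 1191841 \cdot \frac{1}{4914964} \left(- \frac{1}{2908267}\right)} = \frac{9939767}{\frac{1434173}{588760} + \frac{1191841}{4914964} \left(- \frac{1}{2908267}\right)} = \frac{9939767}{\frac{1434173}{588760} - \frac{1191841}{14294027607388}} = \frac{9939767}{\frac{5125026938515540741}{2103937923531439720}} = 9939767 \cdot \frac{2103937923531439720}{5125026938515540741} = \frac{20912652742366327991345240}{5125026938515540741}$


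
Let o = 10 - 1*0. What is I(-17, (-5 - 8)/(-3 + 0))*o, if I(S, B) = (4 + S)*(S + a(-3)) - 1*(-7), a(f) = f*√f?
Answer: 2280 + 390*I*√3 ≈ 2280.0 + 675.5*I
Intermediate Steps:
a(f) = f^(3/2)
I(S, B) = 7 + (4 + S)*(S - 3*I*√3) (I(S, B) = (4 + S)*(S + (-3)^(3/2)) - 1*(-7) = (4 + S)*(S - 3*I*√3) + 7 = 7 + (4 + S)*(S - 3*I*√3))
o = 10 (o = 10 + 0 = 10)
I(-17, (-5 - 8)/(-3 + 0))*o = (7 + (-17)² + 4*(-17) - 12*I*√3 - 3*I*(-17)*√3)*10 = (7 + 289 - 68 - 12*I*√3 + 51*I*√3)*10 = (228 + 39*I*√3)*10 = 2280 + 390*I*√3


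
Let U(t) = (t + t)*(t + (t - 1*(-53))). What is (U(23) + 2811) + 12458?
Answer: 19823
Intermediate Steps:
U(t) = 2*t*(53 + 2*t) (U(t) = (2*t)*(t + (t + 53)) = (2*t)*(t + (53 + t)) = (2*t)*(53 + 2*t) = 2*t*(53 + 2*t))
(U(23) + 2811) + 12458 = (2*23*(53 + 2*23) + 2811) + 12458 = (2*23*(53 + 46) + 2811) + 12458 = (2*23*99 + 2811) + 12458 = (4554 + 2811) + 12458 = 7365 + 12458 = 19823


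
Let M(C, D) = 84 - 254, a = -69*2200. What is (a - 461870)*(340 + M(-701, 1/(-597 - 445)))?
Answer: -104323900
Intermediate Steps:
a = -151800
M(C, D) = -170
(a - 461870)*(340 + M(-701, 1/(-597 - 445))) = (-151800 - 461870)*(340 - 170) = -613670*170 = -104323900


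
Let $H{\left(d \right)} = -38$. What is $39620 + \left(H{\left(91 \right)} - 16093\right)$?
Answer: $23489$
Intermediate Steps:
$39620 + \left(H{\left(91 \right)} - 16093\right) = 39620 - 16131 = 23489$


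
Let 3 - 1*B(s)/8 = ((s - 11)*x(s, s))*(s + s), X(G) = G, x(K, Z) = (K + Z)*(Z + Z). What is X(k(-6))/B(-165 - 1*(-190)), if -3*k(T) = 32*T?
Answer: -8/1749997 ≈ -4.5714e-6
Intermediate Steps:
k(T) = -32*T/3
x(K, Z) = 2*Z*(K + Z) (x(K, Z) = (K + Z)*(2*Z) = 2*Z*(K + Z))
B(s) = 24 - 64*s³*(-11 + s) (B(s) = 24 - 8*(s - 11)*(2*s*(s + s))*(s + s) = 24 - 8*(-11 + s)*(2*s*(2*s))*2*s = 24 - 8*(-11 + s)*(4*s²)*2*s = 24 - 8*4*s²*(-11 + s)*2*s = 24 - 64*s³*(-11 + s))
X(k(-6))/B(-165 - 1*(-190)) = (-32/3*(-6))/(24 - 64*(-165 - 1*(-190))⁴ + 704*(-165 - 1*(-190))³) = 64/(24 - 64*(-165 + 190)⁴ + 704*(-165 + 190)³) = 64/(24 - 64*25⁴ + 704*25³) = 64/(24 - 64*390625 + 704*15625) = 64/(24 - 25000000 + 11000000) = 64/(-13999976) = 64*(-1/13999976) = -8/1749997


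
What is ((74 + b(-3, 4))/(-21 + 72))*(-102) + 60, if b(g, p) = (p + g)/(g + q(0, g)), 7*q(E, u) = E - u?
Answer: -785/9 ≈ -87.222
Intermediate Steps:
q(E, u) = -u/7 + E/7 (q(E, u) = (E - u)/7 = -u/7 + E/7)
b(g, p) = 7*(g + p)/(6*g) (b(g, p) = (p + g)/(g + (-g/7 + (⅐)*0)) = (g + p)/(g + (-g/7 + 0)) = (g + p)/(g - g/7) = (g + p)/((6*g/7)) = (g + p)*(7/(6*g)) = 7*(g + p)/(6*g))
((74 + b(-3, 4))/(-21 + 72))*(-102) + 60 = ((74 + (7/6)*(-3 + 4)/(-3))/(-21 + 72))*(-102) + 60 = ((74 + (7/6)*(-⅓)*1)/51)*(-102) + 60 = ((74 - 7/18)*(1/51))*(-102) + 60 = ((1325/18)*(1/51))*(-102) + 60 = (1325/918)*(-102) + 60 = -1325/9 + 60 = -785/9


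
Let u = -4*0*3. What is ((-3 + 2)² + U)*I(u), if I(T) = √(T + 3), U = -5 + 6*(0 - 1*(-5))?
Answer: 26*√3 ≈ 45.033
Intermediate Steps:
U = 25 (U = -5 + 6*(0 + 5) = -5 + 6*5 = -5 + 30 = 25)
u = 0 (u = 0*3 = 0)
I(T) = √(3 + T)
((-3 + 2)² + U)*I(u) = ((-3 + 2)² + 25)*√(3 + 0) = ((-1)² + 25)*√3 = (1 + 25)*√3 = 26*√3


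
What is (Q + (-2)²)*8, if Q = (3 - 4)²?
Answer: 40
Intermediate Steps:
Q = 1 (Q = (-1)² = 1)
(Q + (-2)²)*8 = (1 + (-2)²)*8 = (1 + 4)*8 = 5*8 = 40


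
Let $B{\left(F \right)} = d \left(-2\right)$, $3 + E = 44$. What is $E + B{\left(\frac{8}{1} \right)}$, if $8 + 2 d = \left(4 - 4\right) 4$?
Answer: $49$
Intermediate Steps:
$d = -4$ ($d = -4 + \frac{\left(4 - 4\right) 4}{2} = -4 + \frac{0 \cdot 4}{2} = -4 + \frac{1}{2} \cdot 0 = -4 + 0 = -4$)
$E = 41$ ($E = -3 + 44 = 41$)
$B{\left(F \right)} = 8$ ($B{\left(F \right)} = \left(-4\right) \left(-2\right) = 8$)
$E + B{\left(\frac{8}{1} \right)} = 41 + 8 = 49$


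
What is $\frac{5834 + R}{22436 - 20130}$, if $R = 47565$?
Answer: $\frac{53399}{2306} \approx 23.157$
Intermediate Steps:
$\frac{5834 + R}{22436 - 20130} = \frac{5834 + 47565}{22436 - 20130} = \frac{53399}{2306}$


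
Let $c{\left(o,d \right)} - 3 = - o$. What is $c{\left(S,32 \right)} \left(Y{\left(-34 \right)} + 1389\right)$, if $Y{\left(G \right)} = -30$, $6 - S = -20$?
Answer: $-31257$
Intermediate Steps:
$S = 26$ ($S = 6 - -20 = 6 + 20 = 26$)
$c{\left(o,d \right)} = 3 - o$
$c{\left(S,32 \right)} \left(Y{\left(-34 \right)} + 1389\right) = \left(3 - 26\right) \left(-30 + 1389\right) = \left(3 - 26\right) 1359 = \left(-23\right) 1359 = -31257$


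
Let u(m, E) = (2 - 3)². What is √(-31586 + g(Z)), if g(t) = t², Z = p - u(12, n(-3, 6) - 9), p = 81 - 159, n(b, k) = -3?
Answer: I*√25345 ≈ 159.2*I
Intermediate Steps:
u(m, E) = 1 (u(m, E) = (-1)² = 1)
p = -78
Z = -79 (Z = -78 - 1*1 = -78 - 1 = -79)
√(-31586 + g(Z)) = √(-31586 + (-79)²) = √(-31586 + 6241) = √(-25345) = I*√25345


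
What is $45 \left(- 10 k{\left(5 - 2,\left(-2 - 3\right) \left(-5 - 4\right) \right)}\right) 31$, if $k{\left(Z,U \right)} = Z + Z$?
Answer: $-83700$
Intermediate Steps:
$k{\left(Z,U \right)} = 2 Z$
$45 \left(- 10 k{\left(5 - 2,\left(-2 - 3\right) \left(-5 - 4\right) \right)}\right) 31 = 45 \left(- 10 \cdot 2 \left(5 - 2\right)\right) 31 = 45 \left(- 10 \cdot 2 \cdot 3\right) 31 = 45 \left(\left(-10\right) 6\right) 31 = 45 \left(-60\right) 31 = \left(-2700\right) 31 = -83700$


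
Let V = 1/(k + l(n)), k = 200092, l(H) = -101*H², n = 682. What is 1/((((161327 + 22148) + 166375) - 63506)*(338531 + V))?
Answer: 5847179/566804018523771063 ≈ 1.0316e-11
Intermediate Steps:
V = -1/46777432 (V = 1/(200092 - 101*682²) = 1/(200092 - 101*465124) = 1/(200092 - 46977524) = 1/(-46777432) = -1/46777432 ≈ -2.1378e-8)
1/((((161327 + 22148) + 166375) - 63506)*(338531 + V)) = 1/((((161327 + 22148) + 166375) - 63506)*(338531 - 1/46777432)) = 1/(((183475 + 166375) - 63506)*(15835610832391/46777432)) = 1/((349850 - 63506)*(15835610832391/46777432)) = 1/(286344*(15835610832391/46777432)) = 1/(566804018523771063/5847179) = 5847179/566804018523771063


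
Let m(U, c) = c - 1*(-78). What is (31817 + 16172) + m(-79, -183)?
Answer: 47884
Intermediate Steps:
m(U, c) = 78 + c (m(U, c) = c + 78 = 78 + c)
(31817 + 16172) + m(-79, -183) = (31817 + 16172) + (78 - 183) = 47989 - 105 = 47884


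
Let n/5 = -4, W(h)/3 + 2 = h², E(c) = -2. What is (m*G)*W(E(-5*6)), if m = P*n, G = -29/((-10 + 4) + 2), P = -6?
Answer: 5220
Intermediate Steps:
W(h) = -6 + 3*h²
n = -20 (n = 5*(-4) = -20)
G = 29/4 (G = -29/(-6 + 2) = -29/(-4) = -29*(-¼) = 29/4 ≈ 7.2500)
m = 120 (m = -6*(-20) = 120)
(m*G)*W(E(-5*6)) = (120*(29/4))*(-6 + 3*(-2)²) = 870*(-6 + 3*4) = 870*(-6 + 12) = 870*6 = 5220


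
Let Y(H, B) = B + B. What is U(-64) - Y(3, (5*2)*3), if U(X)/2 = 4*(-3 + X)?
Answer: -596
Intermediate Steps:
Y(H, B) = 2*B
U(X) = -24 + 8*X (U(X) = 2*(4*(-3 + X)) = 2*(-12 + 4*X) = -24 + 8*X)
U(-64) - Y(3, (5*2)*3) = (-24 + 8*(-64)) - 2*(5*2)*3 = (-24 - 512) - 2*10*3 = -536 - 2*30 = -536 - 1*60 = -536 - 60 = -596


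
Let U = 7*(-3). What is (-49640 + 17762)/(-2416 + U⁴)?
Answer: -31878/192065 ≈ -0.16598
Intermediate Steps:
U = -21
(-49640 + 17762)/(-2416 + U⁴) = (-49640 + 17762)/(-2416 + (-21)⁴) = -31878/(-2416 + 194481) = -31878/192065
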